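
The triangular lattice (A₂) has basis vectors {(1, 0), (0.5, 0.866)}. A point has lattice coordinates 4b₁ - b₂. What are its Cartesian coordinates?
(3.5, -0.866)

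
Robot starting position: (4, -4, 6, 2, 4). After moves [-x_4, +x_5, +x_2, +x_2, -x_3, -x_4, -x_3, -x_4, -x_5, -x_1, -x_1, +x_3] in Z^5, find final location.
(2, -2, 5, -1, 4)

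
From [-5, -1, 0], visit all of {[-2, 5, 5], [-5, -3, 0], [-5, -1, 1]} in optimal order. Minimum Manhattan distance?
18
(one optimal route: (-5, -1, 0) → (-5, -3, 0) → (-5, -1, 1) → (-2, 5, 5))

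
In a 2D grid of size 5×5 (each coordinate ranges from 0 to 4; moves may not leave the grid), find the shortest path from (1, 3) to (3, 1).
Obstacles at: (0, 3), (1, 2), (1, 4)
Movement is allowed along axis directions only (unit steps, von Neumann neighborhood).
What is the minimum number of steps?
4
(one shortest path: (1, 3) → (2, 3) → (3, 3) → (3, 2) → (3, 1))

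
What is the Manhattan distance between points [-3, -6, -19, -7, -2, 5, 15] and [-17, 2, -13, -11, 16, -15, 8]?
77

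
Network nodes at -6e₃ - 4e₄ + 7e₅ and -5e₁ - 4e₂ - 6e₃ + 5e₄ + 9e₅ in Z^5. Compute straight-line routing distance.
11.225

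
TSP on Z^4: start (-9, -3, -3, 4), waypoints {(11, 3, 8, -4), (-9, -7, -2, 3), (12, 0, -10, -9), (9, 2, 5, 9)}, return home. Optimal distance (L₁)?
136
(one optimal route: (-9, -3, -3, 4) → (-9, -7, -2, 3) → (12, 0, -10, -9) → (11, 3, 8, -4) → (9, 2, 5, 9) → (-9, -3, -3, 4))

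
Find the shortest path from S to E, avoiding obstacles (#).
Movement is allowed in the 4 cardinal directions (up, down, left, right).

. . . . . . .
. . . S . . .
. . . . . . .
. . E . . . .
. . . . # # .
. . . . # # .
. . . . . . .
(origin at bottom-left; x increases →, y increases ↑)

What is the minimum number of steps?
3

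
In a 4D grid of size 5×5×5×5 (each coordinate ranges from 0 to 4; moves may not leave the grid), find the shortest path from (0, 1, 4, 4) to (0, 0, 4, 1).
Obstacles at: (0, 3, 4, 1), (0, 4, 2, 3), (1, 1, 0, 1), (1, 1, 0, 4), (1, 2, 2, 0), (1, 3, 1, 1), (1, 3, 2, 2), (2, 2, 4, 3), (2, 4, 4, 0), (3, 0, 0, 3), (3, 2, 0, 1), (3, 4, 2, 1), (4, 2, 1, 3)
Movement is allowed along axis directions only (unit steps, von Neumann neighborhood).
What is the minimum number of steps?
4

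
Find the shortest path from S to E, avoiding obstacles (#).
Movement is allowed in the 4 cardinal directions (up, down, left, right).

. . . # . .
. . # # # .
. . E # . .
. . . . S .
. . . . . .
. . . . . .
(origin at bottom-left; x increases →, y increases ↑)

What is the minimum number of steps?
3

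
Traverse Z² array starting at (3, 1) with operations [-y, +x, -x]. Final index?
(3, 0)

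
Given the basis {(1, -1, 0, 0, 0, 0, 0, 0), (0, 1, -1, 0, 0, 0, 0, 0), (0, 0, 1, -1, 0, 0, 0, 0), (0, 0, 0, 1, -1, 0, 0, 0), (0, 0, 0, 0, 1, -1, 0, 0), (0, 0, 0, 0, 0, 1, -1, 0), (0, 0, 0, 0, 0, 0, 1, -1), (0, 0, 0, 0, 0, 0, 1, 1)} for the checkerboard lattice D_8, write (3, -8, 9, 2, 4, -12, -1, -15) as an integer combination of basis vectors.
3b₁ - 5b₂ + 4b₃ + 6b₄ + 10b₅ - 2b₆ + 6b₇ - 9b₈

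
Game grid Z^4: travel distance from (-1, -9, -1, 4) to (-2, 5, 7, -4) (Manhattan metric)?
31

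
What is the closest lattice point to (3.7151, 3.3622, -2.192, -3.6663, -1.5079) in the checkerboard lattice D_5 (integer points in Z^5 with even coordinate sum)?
(4, 3, -2, -4, -1)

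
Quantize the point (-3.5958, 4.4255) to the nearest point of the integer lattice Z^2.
(-4, 4)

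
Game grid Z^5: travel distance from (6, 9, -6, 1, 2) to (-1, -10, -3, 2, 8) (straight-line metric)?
21.3542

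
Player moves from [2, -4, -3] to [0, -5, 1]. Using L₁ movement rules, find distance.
7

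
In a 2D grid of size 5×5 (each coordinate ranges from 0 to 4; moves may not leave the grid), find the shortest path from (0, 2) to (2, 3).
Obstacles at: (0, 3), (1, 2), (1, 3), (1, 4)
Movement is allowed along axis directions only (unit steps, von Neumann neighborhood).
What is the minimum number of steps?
5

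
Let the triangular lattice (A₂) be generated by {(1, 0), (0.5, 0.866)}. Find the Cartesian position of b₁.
(1, 0)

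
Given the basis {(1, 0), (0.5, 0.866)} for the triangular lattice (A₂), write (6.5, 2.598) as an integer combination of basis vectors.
5b₁ + 3b₂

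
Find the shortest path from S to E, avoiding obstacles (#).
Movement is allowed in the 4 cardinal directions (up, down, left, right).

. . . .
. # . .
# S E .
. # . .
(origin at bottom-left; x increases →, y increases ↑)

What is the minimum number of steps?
1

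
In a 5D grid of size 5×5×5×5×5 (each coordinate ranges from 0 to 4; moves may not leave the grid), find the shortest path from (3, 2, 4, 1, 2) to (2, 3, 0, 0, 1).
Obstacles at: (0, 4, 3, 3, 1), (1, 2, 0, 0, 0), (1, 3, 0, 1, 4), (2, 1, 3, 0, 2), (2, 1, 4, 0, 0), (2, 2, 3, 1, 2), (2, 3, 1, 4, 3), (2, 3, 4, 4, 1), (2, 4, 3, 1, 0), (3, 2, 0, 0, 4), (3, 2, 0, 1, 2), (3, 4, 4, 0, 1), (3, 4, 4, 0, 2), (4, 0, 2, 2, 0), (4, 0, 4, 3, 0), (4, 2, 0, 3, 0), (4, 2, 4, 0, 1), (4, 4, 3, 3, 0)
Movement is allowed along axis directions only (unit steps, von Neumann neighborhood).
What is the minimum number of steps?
8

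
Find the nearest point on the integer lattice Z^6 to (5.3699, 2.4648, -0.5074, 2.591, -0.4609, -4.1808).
(5, 2, -1, 3, 0, -4)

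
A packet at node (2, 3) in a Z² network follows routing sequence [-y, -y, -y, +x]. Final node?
(3, 0)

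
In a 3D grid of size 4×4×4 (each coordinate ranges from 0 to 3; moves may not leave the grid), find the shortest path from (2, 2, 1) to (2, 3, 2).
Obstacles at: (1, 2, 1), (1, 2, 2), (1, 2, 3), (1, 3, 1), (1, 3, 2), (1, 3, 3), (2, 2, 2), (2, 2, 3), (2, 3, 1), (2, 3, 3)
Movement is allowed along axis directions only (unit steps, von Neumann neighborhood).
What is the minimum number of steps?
4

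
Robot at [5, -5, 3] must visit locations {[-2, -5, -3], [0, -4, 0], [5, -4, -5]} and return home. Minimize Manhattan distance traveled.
34
(one optimal route: (5, -5, 3) → (0, -4, 0) → (-2, -5, -3) → (5, -4, -5) → (5, -5, 3))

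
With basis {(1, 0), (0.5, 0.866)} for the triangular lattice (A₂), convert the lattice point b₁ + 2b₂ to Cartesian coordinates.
(2, 1.732)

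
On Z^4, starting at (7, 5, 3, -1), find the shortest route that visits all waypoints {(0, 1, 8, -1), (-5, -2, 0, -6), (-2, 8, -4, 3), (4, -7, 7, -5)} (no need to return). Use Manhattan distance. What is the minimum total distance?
81
(one optimal route: (7, 5, 3, -1) → (0, 1, 8, -1) → (4, -7, 7, -5) → (-5, -2, 0, -6) → (-2, 8, -4, 3))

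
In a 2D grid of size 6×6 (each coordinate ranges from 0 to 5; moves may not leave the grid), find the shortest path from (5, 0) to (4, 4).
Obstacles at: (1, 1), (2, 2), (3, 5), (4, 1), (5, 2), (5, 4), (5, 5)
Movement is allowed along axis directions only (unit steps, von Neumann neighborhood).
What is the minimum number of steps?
7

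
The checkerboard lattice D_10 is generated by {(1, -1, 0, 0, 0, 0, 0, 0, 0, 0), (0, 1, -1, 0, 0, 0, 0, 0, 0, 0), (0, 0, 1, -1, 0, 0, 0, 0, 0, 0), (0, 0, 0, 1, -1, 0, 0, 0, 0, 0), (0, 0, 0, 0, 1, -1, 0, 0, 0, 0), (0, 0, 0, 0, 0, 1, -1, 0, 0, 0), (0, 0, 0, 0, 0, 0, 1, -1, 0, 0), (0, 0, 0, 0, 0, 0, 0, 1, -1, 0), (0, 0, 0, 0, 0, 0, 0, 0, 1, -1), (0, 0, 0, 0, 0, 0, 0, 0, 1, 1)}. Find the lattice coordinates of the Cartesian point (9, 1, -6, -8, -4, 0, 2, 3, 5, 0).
9b₁ + 10b₂ + 4b₃ - 4b₄ - 8b₅ - 8b₆ - 6b₇ - 3b₈ + b₉ + b₁₀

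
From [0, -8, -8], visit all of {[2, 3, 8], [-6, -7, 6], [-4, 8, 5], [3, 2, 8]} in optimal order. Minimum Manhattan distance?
55
(one optimal route: (0, -8, -8) → (-6, -7, 6) → (-4, 8, 5) → (2, 3, 8) → (3, 2, 8))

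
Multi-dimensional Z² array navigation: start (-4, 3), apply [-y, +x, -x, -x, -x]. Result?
(-6, 2)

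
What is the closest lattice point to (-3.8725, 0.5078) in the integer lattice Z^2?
(-4, 1)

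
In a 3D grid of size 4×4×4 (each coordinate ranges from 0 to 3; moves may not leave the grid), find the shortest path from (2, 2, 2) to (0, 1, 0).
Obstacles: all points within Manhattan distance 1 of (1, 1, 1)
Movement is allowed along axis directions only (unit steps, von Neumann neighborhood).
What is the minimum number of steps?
5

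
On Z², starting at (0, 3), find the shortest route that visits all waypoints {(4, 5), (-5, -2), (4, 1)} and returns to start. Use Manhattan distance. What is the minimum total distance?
32
(one optimal route: (0, 3) → (4, 5) → (4, 1) → (-5, -2) → (0, 3))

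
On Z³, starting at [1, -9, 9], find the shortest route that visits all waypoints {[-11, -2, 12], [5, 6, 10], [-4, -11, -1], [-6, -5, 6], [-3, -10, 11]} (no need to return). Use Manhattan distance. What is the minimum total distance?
76
(one optimal route: (1, -9, 9) → (-3, -10, 11) → (-4, -11, -1) → (-6, -5, 6) → (-11, -2, 12) → (5, 6, 10))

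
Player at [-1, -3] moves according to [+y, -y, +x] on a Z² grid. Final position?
(0, -3)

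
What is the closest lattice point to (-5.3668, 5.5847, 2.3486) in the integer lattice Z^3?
(-5, 6, 2)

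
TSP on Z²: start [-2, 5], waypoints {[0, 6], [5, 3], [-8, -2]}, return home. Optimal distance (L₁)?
42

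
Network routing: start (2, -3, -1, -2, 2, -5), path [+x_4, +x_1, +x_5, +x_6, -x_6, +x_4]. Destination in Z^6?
(3, -3, -1, 0, 3, -5)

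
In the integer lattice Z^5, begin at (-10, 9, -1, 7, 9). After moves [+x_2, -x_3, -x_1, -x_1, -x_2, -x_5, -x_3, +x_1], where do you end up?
(-11, 9, -3, 7, 8)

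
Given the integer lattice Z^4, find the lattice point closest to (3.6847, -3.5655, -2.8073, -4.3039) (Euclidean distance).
(4, -4, -3, -4)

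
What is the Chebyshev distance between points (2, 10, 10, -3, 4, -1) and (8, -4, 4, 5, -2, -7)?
14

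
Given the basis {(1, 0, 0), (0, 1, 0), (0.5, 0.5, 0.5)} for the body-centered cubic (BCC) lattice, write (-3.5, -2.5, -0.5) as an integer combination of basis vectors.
-3b₁ - 2b₂ - b₃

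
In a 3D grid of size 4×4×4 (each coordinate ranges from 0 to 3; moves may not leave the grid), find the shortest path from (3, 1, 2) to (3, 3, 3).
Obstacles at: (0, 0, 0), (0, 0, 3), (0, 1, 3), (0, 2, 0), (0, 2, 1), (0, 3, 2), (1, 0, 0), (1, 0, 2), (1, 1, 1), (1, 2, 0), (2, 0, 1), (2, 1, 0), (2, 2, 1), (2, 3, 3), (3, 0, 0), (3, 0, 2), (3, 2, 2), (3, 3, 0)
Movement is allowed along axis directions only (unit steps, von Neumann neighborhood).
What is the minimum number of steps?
3
(one shortest path: (3, 1, 2) → (3, 1, 3) → (3, 2, 3) → (3, 3, 3))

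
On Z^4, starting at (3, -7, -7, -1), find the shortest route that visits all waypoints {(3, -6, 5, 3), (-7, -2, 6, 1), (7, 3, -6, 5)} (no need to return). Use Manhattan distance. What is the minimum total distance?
64
(one optimal route: (3, -7, -7, -1) → (7, 3, -6, 5) → (3, -6, 5, 3) → (-7, -2, 6, 1))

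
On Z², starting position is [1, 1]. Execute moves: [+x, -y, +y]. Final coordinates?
(2, 1)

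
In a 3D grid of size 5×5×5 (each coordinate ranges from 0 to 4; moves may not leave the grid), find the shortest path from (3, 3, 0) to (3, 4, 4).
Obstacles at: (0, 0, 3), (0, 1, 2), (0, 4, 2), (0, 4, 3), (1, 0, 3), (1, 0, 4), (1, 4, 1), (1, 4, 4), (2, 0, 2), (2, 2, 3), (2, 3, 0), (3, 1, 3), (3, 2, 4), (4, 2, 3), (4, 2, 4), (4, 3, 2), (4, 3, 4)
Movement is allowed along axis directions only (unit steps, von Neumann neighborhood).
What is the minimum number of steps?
5
(one shortest path: (3, 3, 0) → (3, 4, 0) → (3, 4, 1) → (3, 4, 2) → (3, 4, 3) → (3, 4, 4))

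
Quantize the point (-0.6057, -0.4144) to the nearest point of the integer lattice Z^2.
(-1, 0)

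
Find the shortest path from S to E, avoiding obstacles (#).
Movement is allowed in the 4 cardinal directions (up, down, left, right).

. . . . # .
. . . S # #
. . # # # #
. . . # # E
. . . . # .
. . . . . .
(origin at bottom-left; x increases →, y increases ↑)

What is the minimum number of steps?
12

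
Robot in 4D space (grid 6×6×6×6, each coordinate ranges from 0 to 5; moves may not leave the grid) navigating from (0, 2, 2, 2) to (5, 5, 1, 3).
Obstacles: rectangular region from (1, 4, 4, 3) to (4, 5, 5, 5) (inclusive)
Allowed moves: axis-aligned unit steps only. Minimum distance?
10
(one shortest path: (0, 2, 2, 2) → (1, 2, 2, 2) → (2, 2, 2, 2) → (3, 2, 2, 2) → (4, 2, 2, 2) → (5, 2, 2, 2) → (5, 3, 2, 2) → (5, 4, 2, 2) → (5, 5, 2, 2) → (5, 5, 1, 2) → (5, 5, 1, 3))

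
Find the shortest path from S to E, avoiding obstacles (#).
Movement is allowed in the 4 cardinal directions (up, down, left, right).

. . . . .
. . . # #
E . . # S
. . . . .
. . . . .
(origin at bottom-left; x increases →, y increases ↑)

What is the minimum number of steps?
6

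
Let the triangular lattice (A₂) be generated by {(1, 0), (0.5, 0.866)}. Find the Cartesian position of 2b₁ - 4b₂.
(0, -3.464)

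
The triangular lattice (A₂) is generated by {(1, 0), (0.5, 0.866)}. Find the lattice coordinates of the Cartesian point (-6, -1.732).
-5b₁ - 2b₂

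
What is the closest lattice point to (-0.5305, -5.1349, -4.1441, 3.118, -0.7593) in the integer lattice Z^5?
(-1, -5, -4, 3, -1)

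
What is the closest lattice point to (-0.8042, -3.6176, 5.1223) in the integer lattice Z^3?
(-1, -4, 5)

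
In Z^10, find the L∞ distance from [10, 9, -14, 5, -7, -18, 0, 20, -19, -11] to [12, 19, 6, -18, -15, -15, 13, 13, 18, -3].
37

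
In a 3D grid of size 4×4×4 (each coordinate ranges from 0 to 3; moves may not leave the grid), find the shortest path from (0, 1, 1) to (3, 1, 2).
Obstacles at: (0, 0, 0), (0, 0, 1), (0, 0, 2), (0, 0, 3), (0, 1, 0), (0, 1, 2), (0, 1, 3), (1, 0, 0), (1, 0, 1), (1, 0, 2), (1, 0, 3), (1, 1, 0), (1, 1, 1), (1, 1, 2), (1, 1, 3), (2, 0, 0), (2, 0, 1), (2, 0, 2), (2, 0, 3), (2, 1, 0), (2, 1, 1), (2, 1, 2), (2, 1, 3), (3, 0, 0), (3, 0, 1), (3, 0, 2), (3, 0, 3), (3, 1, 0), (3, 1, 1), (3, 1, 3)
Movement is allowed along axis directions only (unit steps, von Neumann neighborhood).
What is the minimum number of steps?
6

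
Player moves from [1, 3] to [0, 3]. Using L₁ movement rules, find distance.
1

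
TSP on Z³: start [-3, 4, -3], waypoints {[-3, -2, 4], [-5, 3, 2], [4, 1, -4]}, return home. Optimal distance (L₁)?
46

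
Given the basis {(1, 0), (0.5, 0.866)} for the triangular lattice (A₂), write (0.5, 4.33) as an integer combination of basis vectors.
-2b₁ + 5b₂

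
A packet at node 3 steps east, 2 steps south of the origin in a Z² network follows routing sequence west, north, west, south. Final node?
(1, -2)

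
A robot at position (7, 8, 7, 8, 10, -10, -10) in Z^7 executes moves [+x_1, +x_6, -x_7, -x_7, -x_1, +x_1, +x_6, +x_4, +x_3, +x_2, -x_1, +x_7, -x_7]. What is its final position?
(7, 9, 8, 9, 10, -8, -12)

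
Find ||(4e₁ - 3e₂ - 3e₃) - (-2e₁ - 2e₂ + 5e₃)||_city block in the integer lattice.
15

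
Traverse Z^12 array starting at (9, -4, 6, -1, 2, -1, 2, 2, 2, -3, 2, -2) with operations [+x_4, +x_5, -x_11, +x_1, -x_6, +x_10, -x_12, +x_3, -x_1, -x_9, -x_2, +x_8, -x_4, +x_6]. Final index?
(9, -5, 7, -1, 3, -1, 2, 3, 1, -2, 1, -3)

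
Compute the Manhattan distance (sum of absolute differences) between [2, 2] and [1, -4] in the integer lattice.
7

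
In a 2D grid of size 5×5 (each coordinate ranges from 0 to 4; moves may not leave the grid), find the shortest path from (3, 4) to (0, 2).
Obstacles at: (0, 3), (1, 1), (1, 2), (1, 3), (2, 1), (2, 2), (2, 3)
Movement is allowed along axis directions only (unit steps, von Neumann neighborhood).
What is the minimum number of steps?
9
(one shortest path: (3, 4) → (3, 3) → (3, 2) → (3, 1) → (3, 0) → (2, 0) → (1, 0) → (0, 0) → (0, 1) → (0, 2))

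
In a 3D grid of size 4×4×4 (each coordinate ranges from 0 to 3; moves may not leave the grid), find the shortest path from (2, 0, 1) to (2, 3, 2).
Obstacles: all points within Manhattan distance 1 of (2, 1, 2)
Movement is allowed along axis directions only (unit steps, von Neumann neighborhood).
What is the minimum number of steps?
6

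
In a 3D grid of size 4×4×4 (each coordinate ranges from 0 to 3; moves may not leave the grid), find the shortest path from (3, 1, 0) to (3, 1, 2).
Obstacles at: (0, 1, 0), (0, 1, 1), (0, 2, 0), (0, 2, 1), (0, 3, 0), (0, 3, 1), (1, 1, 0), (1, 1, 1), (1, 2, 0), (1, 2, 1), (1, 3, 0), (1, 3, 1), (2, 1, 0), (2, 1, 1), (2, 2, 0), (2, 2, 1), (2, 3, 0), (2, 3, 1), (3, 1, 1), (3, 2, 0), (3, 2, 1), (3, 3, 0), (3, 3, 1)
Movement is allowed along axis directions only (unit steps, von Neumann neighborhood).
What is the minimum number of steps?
4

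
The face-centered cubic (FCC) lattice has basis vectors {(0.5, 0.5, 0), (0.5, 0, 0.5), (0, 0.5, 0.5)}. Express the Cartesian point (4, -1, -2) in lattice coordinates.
5b₁ + 3b₂ - 7b₃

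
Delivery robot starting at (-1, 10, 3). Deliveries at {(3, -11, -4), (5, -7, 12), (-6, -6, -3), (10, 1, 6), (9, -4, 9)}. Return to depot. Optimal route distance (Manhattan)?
106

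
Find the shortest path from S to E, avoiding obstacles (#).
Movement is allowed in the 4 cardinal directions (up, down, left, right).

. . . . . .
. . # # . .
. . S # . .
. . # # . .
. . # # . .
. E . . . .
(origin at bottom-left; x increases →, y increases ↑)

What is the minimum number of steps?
4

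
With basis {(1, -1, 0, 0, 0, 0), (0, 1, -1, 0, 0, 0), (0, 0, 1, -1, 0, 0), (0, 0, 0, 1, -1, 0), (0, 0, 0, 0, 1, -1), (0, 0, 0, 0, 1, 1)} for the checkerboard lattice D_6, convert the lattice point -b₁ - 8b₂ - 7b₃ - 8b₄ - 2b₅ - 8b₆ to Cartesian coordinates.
(-1, -7, 1, -1, -2, -6)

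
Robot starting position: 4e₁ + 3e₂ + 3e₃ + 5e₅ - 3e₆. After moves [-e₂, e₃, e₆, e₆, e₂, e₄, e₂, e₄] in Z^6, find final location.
(4, 4, 4, 2, 5, -1)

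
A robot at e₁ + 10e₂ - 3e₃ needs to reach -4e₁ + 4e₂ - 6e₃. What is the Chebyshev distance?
6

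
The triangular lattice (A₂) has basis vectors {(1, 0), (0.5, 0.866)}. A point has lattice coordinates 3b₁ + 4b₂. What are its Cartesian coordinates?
(5, 3.464)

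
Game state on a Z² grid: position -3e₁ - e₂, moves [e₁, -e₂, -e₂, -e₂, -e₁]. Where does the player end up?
(-3, -4)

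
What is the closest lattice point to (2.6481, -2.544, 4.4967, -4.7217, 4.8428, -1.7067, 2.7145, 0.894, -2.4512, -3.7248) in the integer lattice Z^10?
(3, -3, 4, -5, 5, -2, 3, 1, -2, -4)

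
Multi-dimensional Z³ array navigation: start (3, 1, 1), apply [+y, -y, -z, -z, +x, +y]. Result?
(4, 2, -1)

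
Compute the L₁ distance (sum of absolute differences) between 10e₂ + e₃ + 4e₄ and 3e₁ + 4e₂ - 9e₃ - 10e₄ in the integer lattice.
33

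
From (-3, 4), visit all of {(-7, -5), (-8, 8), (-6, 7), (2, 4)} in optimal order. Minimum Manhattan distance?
33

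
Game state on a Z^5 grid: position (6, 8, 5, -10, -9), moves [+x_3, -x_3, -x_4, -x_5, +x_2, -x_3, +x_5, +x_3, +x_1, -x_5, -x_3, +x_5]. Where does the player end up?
(7, 9, 4, -11, -9)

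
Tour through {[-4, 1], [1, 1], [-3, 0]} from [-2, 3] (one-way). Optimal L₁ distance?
11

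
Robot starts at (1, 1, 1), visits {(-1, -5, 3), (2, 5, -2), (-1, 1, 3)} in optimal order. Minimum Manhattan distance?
26
(one optimal route: (1, 1, 1) → (2, 5, -2) → (-1, 1, 3) → (-1, -5, 3))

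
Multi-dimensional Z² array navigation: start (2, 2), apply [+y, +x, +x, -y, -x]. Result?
(3, 2)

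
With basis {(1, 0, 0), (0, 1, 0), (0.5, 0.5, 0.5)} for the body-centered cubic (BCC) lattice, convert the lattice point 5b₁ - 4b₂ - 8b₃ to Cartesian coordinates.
(1, -8, -4)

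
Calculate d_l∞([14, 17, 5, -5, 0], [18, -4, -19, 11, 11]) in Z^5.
24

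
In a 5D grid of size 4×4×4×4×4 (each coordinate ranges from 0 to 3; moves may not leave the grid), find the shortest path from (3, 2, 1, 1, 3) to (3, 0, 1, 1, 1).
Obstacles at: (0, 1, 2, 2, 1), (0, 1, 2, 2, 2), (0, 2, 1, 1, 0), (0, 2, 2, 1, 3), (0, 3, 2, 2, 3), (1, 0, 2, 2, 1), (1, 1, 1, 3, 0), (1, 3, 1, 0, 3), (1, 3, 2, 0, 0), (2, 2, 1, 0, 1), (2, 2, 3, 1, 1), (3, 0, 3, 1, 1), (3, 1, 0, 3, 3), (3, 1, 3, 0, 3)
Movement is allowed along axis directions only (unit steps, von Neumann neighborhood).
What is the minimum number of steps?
4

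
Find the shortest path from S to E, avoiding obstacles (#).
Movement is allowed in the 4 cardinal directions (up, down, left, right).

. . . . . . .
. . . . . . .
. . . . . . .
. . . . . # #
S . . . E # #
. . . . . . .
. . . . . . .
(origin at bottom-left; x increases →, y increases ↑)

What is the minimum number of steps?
4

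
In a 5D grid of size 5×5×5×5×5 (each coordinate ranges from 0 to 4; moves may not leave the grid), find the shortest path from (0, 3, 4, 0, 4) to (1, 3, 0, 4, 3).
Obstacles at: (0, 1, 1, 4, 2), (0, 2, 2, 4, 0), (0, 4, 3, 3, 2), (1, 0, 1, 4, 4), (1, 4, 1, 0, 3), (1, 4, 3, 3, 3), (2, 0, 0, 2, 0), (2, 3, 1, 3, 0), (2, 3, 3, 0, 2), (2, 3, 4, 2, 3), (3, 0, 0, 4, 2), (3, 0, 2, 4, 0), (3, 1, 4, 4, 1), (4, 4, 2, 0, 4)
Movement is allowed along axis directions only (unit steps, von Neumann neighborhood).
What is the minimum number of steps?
10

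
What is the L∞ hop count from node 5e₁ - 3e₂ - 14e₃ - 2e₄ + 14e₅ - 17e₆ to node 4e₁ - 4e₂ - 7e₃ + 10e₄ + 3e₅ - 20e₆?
12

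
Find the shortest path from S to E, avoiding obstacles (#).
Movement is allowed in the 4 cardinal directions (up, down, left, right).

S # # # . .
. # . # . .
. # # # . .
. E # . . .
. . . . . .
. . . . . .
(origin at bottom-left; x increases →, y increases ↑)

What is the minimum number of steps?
4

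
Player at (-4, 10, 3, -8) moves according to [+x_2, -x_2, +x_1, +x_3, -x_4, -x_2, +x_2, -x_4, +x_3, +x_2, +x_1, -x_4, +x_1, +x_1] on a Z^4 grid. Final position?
(0, 11, 5, -11)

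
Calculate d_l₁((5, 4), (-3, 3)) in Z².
9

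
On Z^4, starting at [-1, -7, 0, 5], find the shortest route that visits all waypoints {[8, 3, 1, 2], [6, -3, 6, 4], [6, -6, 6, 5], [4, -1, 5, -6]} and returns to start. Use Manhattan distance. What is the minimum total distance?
76
(one optimal route: (-1, -7, 0, 5) → (8, 3, 1, 2) → (4, -1, 5, -6) → (6, -3, 6, 4) → (6, -6, 6, 5) → (-1, -7, 0, 5))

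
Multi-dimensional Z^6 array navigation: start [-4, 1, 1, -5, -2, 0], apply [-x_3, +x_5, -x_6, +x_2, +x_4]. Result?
(-4, 2, 0, -4, -1, -1)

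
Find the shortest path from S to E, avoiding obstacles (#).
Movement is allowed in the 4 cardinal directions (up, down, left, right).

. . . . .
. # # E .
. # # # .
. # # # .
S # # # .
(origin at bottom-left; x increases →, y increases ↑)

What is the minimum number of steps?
8
(one shortest path: (0, 0) → (0, 1) → (0, 2) → (0, 3) → (0, 4) → (1, 4) → (2, 4) → (3, 4) → (3, 3))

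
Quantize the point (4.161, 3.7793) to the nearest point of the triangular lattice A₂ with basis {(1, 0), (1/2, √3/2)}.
(4, 3.464)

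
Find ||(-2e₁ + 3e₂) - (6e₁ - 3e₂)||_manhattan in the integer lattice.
14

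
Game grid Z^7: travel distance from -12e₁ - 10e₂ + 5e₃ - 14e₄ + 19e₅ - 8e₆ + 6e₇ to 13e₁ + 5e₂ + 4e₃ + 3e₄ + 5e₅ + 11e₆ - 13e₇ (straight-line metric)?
45.3652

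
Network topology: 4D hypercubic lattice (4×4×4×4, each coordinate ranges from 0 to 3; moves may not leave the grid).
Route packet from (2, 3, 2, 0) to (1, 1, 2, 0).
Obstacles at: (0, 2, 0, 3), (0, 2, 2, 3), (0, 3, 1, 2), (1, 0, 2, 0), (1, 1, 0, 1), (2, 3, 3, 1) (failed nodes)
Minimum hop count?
3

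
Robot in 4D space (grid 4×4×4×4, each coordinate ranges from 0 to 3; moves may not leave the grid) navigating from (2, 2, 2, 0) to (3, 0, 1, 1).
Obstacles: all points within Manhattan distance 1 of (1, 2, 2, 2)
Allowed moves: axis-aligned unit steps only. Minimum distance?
5
(one shortest path: (2, 2, 2, 0) → (3, 2, 2, 0) → (3, 1, 2, 0) → (3, 0, 2, 0) → (3, 0, 1, 0) → (3, 0, 1, 1))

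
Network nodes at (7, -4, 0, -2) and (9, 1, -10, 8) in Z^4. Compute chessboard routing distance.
10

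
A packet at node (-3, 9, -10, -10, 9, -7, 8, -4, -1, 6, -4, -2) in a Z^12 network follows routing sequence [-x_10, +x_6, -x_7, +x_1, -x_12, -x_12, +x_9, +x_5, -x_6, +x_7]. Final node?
(-2, 9, -10, -10, 10, -7, 8, -4, 0, 5, -4, -4)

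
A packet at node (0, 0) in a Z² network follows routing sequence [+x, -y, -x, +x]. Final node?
(1, -1)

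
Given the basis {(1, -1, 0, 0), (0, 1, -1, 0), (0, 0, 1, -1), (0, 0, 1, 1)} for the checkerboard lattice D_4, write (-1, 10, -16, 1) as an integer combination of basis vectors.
-b₁ + 9b₂ - 4b₃ - 3b₄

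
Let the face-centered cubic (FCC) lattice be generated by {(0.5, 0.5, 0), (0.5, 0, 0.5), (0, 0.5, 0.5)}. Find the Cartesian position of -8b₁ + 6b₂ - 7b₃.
(-1, -7.5, -0.5)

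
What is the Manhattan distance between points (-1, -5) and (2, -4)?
4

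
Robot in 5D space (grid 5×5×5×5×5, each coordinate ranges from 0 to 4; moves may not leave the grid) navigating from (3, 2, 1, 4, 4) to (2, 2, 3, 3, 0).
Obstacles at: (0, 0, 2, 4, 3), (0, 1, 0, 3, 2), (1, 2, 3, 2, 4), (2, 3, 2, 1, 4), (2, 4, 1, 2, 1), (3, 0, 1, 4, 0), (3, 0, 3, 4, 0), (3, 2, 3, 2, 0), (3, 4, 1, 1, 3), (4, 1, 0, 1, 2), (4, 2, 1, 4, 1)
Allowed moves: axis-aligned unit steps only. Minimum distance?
8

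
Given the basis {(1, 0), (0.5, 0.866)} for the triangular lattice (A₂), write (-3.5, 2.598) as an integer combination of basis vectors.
-5b₁ + 3b₂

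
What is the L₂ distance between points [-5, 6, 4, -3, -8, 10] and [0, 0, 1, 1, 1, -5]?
19.799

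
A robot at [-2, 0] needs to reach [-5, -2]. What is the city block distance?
5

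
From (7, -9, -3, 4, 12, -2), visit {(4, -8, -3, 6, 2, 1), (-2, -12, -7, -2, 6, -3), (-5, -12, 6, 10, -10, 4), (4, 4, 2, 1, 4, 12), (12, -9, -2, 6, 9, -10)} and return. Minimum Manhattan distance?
222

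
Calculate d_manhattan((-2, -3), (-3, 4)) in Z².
8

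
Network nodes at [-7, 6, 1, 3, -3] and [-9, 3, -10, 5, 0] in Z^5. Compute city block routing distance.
21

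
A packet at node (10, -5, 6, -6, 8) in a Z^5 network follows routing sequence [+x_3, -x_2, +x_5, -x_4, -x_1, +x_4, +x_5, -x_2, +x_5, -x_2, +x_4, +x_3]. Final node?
(9, -8, 8, -5, 11)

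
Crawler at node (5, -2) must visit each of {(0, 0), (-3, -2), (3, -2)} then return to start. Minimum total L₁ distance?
20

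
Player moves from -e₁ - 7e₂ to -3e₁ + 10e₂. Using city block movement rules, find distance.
19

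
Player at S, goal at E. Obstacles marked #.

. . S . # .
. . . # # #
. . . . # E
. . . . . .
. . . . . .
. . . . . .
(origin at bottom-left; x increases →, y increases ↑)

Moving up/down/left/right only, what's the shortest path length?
7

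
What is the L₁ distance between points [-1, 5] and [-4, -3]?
11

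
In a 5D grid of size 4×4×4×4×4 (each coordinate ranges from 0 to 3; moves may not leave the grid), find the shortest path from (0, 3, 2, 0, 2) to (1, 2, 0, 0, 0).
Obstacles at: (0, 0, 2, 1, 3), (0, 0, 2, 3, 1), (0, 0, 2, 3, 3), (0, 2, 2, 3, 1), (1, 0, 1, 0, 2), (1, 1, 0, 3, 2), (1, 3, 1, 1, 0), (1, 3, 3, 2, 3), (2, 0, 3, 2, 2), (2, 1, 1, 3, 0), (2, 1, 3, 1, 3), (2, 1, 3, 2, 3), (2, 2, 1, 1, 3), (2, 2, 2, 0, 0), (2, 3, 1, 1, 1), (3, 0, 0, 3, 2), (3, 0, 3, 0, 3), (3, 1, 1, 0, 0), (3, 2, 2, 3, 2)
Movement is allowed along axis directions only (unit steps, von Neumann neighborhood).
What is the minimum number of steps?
6
(one shortest path: (0, 3, 2, 0, 2) → (1, 3, 2, 0, 2) → (1, 2, 2, 0, 2) → (1, 2, 1, 0, 2) → (1, 2, 0, 0, 2) → (1, 2, 0, 0, 1) → (1, 2, 0, 0, 0))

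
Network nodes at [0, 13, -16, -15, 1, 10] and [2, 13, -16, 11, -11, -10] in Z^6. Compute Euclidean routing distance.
34.9857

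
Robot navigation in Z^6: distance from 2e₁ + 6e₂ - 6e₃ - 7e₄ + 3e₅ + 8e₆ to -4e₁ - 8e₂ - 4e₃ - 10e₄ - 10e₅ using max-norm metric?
14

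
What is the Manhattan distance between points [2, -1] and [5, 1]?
5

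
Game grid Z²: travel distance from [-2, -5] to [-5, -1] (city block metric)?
7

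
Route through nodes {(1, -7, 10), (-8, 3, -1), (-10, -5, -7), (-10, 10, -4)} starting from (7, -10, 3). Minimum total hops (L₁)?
74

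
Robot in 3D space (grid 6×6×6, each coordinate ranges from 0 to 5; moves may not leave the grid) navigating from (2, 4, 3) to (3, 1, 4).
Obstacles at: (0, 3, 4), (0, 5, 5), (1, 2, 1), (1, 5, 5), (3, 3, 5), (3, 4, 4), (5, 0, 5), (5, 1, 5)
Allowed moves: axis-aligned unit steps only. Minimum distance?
5
(one shortest path: (2, 4, 3) → (3, 4, 3) → (3, 3, 3) → (3, 2, 3) → (3, 1, 3) → (3, 1, 4))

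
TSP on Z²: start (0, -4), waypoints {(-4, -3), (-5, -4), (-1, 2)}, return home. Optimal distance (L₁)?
22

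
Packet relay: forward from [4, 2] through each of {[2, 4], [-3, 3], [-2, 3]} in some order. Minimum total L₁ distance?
10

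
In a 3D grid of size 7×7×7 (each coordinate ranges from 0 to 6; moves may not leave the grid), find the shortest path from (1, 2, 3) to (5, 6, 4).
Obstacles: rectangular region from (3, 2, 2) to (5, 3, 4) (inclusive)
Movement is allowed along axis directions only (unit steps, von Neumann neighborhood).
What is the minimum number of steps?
9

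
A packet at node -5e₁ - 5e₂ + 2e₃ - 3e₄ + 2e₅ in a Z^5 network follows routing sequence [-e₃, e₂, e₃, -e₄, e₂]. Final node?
(-5, -3, 2, -4, 2)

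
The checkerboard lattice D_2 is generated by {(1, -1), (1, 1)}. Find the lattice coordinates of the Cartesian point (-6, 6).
-6b₁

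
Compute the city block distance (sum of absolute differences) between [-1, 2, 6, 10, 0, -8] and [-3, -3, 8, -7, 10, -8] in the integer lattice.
36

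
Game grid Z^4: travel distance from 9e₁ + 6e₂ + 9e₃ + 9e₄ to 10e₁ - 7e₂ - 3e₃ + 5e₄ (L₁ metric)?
30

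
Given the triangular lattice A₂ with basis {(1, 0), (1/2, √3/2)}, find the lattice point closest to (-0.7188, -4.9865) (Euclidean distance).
(-1, -5.196)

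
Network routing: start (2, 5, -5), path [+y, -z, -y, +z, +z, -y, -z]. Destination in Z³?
(2, 4, -5)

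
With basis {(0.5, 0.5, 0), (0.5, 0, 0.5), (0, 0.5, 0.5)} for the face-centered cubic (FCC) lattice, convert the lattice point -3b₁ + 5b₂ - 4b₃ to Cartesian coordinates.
(1, -3.5, 0.5)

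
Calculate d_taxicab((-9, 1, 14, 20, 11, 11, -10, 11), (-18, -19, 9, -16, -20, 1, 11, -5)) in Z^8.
148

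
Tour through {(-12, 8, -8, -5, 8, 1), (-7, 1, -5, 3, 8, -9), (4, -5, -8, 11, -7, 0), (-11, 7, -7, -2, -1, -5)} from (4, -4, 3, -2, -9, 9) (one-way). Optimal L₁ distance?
139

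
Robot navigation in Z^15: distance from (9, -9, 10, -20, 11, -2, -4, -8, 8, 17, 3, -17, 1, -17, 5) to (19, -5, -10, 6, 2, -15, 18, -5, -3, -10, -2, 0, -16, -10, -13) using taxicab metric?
209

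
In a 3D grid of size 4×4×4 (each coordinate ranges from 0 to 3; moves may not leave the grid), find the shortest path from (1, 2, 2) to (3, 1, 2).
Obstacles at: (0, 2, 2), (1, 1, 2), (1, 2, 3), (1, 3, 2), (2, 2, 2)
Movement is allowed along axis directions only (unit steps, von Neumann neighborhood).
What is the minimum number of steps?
5
(one shortest path: (1, 2, 2) → (1, 2, 1) → (2, 2, 1) → (3, 2, 1) → (3, 1, 1) → (3, 1, 2))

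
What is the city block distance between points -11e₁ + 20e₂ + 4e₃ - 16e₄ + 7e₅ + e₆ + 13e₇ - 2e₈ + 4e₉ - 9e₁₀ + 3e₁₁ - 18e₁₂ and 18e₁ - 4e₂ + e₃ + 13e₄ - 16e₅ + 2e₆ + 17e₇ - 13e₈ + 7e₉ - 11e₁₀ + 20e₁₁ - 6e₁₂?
158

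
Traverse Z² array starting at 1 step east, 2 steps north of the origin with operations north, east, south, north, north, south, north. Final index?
(2, 4)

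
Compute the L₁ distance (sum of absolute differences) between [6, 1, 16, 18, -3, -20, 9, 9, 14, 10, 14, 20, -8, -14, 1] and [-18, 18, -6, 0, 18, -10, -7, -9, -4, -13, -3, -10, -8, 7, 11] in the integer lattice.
265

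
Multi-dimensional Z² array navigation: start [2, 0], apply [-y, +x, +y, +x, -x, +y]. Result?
(3, 1)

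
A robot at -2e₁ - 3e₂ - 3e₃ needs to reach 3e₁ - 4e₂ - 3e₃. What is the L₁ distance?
6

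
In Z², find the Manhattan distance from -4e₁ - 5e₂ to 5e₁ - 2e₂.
12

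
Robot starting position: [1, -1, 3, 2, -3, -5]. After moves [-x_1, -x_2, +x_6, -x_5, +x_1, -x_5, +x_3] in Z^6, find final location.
(1, -2, 4, 2, -5, -4)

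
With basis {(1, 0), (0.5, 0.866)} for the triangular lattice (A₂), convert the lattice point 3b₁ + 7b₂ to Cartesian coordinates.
(6.5, 6.062)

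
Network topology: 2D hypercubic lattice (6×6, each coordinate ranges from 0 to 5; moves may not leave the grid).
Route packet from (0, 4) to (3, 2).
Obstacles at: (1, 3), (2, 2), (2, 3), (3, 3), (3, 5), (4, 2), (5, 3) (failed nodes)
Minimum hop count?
7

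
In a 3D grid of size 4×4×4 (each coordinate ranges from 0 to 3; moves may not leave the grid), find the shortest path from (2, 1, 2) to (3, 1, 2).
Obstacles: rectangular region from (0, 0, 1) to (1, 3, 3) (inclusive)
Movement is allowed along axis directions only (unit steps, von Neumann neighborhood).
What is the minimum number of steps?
1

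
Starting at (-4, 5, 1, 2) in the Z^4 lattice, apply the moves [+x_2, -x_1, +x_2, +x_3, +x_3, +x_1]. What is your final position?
(-4, 7, 3, 2)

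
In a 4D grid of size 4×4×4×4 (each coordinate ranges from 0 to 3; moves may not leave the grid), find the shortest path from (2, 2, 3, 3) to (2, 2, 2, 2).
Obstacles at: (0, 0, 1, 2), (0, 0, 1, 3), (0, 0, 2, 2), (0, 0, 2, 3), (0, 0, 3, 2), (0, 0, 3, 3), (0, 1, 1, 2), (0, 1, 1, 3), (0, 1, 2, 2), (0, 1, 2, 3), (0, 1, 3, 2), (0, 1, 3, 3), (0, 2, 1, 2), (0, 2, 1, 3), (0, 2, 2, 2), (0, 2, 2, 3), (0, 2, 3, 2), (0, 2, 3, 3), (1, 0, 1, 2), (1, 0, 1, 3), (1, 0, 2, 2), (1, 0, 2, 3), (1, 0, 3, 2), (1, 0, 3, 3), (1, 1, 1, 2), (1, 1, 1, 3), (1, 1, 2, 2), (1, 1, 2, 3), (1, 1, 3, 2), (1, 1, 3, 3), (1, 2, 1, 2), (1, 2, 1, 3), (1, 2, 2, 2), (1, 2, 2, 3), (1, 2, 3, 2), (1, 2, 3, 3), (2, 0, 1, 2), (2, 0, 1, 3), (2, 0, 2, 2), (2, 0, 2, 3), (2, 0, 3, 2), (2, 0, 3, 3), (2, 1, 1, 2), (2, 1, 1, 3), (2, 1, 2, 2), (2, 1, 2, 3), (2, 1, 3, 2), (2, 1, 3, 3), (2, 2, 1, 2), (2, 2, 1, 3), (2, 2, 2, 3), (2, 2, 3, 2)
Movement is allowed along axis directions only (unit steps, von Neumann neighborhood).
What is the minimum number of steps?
4
(one shortest path: (2, 2, 3, 3) → (3, 2, 3, 3) → (3, 2, 2, 3) → (3, 2, 2, 2) → (2, 2, 2, 2))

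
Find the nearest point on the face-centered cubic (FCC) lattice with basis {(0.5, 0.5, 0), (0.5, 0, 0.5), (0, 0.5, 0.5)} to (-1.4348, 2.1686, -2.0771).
(-1.5, 2.5, -2)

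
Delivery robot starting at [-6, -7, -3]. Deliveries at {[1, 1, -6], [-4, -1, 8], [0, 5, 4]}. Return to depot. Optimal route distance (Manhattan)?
66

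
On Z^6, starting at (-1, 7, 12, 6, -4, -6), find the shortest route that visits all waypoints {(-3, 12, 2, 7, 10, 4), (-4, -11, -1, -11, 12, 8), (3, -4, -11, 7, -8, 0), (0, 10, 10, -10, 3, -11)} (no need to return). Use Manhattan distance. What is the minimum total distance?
207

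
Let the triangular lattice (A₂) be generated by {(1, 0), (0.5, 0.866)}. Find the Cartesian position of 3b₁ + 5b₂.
(5.5, 4.33)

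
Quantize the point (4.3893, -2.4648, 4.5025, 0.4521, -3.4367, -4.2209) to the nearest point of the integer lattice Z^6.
(4, -2, 5, 0, -3, -4)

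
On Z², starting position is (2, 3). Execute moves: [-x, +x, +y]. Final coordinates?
(2, 4)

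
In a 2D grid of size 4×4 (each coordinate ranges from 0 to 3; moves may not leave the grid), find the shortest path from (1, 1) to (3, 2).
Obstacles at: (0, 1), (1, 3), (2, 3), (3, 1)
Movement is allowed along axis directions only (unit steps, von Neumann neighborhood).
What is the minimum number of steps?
3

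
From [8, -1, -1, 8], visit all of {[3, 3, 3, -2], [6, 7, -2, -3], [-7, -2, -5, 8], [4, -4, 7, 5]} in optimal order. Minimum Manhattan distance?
80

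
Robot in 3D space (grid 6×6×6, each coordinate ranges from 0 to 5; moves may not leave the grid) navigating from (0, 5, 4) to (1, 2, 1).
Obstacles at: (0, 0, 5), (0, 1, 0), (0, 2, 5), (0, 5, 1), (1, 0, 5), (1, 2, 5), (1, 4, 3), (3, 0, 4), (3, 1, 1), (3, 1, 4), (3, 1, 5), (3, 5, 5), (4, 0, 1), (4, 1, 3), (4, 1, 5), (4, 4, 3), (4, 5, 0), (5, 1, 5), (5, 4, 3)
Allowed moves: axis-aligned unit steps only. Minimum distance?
7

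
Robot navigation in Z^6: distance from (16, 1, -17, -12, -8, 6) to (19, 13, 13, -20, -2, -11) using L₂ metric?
37.9737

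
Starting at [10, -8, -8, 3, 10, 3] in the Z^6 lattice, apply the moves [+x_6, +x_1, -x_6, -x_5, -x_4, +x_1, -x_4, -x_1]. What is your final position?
(11, -8, -8, 1, 9, 3)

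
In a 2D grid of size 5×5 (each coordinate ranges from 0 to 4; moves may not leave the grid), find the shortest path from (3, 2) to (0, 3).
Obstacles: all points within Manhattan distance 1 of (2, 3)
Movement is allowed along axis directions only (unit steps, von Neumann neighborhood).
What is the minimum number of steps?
6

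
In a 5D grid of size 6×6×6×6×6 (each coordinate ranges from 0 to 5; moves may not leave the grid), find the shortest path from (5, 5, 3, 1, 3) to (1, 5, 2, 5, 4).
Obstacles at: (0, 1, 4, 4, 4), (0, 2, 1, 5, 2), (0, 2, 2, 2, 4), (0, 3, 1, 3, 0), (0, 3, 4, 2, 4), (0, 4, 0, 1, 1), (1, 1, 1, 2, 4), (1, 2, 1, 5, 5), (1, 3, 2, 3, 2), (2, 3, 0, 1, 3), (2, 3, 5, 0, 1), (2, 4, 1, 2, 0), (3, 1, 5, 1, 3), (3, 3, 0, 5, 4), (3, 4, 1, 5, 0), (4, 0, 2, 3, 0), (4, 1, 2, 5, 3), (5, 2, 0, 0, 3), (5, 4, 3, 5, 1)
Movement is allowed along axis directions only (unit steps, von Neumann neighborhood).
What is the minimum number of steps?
10
(one shortest path: (5, 5, 3, 1, 3) → (4, 5, 3, 1, 3) → (3, 5, 3, 1, 3) → (2, 5, 3, 1, 3) → (1, 5, 3, 1, 3) → (1, 5, 2, 1, 3) → (1, 5, 2, 2, 3) → (1, 5, 2, 3, 3) → (1, 5, 2, 4, 3) → (1, 5, 2, 5, 3) → (1, 5, 2, 5, 4))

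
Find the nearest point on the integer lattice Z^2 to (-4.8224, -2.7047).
(-5, -3)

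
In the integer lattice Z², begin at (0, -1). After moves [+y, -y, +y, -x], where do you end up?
(-1, 0)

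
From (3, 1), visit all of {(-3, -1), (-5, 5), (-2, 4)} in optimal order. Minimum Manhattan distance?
18
(one optimal route: (3, 1) → (-3, -1) → (-2, 4) → (-5, 5))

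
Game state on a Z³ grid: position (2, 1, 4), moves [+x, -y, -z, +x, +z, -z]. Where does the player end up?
(4, 0, 3)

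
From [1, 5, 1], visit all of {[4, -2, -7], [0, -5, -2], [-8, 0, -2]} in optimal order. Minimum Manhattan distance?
42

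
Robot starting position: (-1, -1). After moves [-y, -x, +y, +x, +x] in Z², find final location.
(0, -1)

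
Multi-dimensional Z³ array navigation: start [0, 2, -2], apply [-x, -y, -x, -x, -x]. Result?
(-4, 1, -2)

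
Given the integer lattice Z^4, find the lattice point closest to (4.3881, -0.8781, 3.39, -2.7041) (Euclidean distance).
(4, -1, 3, -3)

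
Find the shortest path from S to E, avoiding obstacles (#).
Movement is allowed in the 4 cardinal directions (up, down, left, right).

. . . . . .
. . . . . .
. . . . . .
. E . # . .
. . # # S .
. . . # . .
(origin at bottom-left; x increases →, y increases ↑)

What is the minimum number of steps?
6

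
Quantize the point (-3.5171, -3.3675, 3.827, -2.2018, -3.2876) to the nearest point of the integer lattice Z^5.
(-4, -3, 4, -2, -3)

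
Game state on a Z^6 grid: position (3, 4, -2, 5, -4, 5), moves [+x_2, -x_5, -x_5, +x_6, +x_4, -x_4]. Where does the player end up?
(3, 5, -2, 5, -6, 6)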